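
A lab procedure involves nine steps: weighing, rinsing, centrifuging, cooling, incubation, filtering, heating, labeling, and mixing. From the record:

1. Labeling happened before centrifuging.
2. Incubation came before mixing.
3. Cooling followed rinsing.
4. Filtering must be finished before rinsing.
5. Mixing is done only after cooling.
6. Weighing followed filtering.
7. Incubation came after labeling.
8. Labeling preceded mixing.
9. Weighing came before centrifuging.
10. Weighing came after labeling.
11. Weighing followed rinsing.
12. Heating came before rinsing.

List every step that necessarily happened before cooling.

Directly stated before cooling: rinsing.
Filtering reaches cooling via filtering → rinsing → cooling.
Heating reaches cooling via heating → rinsing → cooling.
No chain forces centrifuging (or any of the others) ahead of cooling.

filtering, heating, rinsing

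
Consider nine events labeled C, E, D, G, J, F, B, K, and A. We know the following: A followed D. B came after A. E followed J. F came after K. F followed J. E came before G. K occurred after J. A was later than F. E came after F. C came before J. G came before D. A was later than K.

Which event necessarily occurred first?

C has a chain of constraints placing it before every other event, so C must be first.

C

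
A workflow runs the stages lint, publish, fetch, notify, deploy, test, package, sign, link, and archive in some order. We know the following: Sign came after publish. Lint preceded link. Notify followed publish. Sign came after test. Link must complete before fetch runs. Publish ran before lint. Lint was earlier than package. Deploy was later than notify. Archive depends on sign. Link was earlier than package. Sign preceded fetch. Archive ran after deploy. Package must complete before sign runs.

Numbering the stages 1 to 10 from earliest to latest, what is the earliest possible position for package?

Link, lint, and publish must all come before package — 3 forced predecessors.
Nothing else is forced ahead of package, so its earliest slot is position 3 + 1 = 4.

4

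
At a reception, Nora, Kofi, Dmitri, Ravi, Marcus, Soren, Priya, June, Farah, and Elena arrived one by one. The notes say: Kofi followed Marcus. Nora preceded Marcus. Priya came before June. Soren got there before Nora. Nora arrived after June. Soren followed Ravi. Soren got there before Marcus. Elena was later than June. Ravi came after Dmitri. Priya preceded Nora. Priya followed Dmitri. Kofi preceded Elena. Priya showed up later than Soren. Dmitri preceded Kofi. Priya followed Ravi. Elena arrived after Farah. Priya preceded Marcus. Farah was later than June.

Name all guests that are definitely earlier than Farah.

Dmitri, June, Priya, Ravi, Soren

Directly stated before Farah: June.
Dmitri reaches Farah via Dmitri → Priya → June → Farah.
Priya reaches Farah via Priya → June → Farah.
Ravi reaches Farah via Ravi → Priya → June → Farah.
Likewise Soren reaches Farah by chaining the stated constraints.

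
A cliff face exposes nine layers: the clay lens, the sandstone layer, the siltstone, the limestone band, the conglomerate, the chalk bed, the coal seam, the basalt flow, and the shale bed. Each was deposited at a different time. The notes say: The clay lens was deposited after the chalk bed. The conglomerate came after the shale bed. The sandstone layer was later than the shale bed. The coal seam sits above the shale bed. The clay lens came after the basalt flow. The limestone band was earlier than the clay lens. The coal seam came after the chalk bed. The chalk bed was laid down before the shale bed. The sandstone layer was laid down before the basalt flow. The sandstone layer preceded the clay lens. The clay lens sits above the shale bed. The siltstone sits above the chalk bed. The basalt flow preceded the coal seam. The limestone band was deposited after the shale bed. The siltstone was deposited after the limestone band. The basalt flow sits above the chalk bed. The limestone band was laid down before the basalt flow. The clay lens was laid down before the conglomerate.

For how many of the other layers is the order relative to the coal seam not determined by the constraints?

Forced before the coal seam: the basalt flow, the chalk bed, the limestone band, the sandstone layer, and the shale bed.
That leaves the clay lens, the conglomerate, and the siltstone with no forced order relative to the coal seam — 3.

3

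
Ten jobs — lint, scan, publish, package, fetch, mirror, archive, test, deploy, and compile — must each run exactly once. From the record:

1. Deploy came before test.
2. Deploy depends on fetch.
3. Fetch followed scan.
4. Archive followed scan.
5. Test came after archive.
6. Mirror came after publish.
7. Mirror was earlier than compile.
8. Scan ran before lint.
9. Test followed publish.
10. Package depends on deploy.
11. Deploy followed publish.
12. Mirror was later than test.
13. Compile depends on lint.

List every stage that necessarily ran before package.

Directly stated before package: deploy.
Fetch reaches package via fetch → deploy → package.
Publish reaches package via publish → deploy → package.
Scan reaches package via scan → fetch → deploy → package.

deploy, fetch, publish, scan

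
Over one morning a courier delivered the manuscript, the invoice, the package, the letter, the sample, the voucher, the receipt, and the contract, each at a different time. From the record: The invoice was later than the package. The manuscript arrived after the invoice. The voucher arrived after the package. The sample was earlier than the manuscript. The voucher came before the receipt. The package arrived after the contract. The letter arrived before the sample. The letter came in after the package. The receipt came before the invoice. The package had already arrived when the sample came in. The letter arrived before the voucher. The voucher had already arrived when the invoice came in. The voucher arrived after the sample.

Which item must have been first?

the contract

The contract has a chain of constraints placing it before every other item, so the contract must be first.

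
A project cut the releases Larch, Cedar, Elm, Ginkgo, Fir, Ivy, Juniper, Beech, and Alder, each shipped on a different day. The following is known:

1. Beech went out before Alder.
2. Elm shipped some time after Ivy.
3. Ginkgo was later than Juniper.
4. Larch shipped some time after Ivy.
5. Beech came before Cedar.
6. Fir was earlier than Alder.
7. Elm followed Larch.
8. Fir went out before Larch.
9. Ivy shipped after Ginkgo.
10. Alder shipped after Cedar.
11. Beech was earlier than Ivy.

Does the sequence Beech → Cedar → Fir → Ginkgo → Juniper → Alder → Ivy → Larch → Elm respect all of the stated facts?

no

The constraints require Juniper before Ginkgo, but in the proposed sequence Ginkgo appears ahead of Juniper. That one violation is enough.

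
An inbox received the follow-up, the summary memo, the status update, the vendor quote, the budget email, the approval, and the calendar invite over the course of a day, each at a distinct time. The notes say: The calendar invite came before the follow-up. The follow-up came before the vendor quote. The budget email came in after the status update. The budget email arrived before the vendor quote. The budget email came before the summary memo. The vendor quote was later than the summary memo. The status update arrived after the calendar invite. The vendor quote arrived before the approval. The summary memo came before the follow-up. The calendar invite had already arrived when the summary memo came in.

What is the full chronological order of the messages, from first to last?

the calendar invite, the status update, the budget email, the summary memo, the follow-up, the vendor quote, the approval

The constraints fix every adjacent pair, so only one ordering works:
the calendar invite → the status update → the budget email → the summary memo → the follow-up → the vendor quote → the approval.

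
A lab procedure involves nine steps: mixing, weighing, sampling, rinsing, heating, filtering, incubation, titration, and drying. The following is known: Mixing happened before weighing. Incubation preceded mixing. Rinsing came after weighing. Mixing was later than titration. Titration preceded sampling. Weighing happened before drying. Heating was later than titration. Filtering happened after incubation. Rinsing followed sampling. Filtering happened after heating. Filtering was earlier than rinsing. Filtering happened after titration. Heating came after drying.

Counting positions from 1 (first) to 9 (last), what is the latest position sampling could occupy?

Sampling must come before rinsing — 1 step forced after it.
Everything else can be placed before sampling in some valid order, so sampling can sit as late as position 9 − 1 = 8.

8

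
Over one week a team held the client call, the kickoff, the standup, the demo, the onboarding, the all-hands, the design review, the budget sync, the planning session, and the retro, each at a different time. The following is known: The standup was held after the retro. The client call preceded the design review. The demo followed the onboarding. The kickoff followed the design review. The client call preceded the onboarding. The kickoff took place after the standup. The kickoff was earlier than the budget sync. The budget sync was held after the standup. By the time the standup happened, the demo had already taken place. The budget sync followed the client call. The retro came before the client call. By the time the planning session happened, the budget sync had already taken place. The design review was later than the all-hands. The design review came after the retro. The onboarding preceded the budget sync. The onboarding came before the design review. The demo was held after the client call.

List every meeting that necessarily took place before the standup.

the client call, the demo, the onboarding, the retro

Directly stated before the standup: the demo and the retro.
The client call reaches the standup via the client call → the demo → the standup.
The onboarding reaches the standup via the onboarding → the demo → the standup.
No chain forces the kickoff (or any of the others) ahead of the standup.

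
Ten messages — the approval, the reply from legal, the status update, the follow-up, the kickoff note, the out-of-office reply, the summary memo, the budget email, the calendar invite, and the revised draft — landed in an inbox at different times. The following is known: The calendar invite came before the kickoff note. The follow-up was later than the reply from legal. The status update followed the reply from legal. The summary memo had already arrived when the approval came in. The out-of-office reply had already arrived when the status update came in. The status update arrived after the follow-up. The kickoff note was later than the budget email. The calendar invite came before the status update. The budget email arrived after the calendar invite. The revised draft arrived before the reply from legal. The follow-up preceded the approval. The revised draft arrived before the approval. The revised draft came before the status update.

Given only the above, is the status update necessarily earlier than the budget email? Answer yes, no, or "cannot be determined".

No chain of stated constraints runs from the status update to the budget email, and none runs from the budget email to the status update either.
So the relative order of the status update and the budget email is not fixed by the given facts.

cannot be determined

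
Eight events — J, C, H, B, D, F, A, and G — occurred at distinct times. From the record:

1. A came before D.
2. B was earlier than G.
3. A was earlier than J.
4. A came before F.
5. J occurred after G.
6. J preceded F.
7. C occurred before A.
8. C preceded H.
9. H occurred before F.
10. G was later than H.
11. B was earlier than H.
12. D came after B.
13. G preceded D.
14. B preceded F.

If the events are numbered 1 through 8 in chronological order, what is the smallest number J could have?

6

A, B, C, G, and H must all come before J — 5 forced predecessors.
Nothing else is forced ahead of J, so its earliest slot is position 5 + 1 = 6.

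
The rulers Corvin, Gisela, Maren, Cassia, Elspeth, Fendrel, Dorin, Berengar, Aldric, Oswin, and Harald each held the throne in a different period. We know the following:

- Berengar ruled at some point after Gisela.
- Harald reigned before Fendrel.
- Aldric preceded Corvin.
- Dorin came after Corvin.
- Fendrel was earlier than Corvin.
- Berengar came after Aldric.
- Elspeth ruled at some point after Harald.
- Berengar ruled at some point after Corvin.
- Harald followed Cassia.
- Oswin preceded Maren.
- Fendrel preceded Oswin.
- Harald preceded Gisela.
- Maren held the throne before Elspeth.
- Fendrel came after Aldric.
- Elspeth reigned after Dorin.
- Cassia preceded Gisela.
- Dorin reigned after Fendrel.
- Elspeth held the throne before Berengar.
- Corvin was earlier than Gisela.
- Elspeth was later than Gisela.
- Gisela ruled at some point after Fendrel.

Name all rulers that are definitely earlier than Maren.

Aldric, Cassia, Fendrel, Harald, Oswin

Directly stated before Maren: Oswin.
Aldric reaches Maren via Aldric → Fendrel → Oswin → Maren.
Cassia reaches Maren via Cassia → Harald → Fendrel → Oswin → Maren.
Fendrel reaches Maren via Fendrel → Oswin → Maren.
Likewise Harald reaches Maren by chaining the stated constraints.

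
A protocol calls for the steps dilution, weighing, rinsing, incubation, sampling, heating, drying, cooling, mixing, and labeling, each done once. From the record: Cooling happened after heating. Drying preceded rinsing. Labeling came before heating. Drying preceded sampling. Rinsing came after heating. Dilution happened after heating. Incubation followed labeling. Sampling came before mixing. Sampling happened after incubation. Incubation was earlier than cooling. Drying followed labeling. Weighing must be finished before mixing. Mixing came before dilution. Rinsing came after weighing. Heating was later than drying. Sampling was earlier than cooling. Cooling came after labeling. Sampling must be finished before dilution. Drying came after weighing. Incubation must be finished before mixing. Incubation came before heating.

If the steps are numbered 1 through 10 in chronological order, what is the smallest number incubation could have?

Labeling must come before incubation — 1 forced predecessor.
Nothing else is forced ahead of incubation, so its earliest slot is position 1 + 1 = 2.

2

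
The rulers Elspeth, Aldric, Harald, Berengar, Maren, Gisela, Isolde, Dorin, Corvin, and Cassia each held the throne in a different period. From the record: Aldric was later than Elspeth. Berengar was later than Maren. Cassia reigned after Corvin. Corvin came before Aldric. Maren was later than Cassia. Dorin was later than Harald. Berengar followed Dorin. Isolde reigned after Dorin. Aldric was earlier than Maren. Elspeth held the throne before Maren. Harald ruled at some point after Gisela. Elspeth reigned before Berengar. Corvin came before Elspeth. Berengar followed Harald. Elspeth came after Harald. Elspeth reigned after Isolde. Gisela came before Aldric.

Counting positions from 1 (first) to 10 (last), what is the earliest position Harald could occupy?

2

Gisela must come before Harald — 1 forced predecessor.
Nothing else is forced ahead of Harald, so their earliest slot is position 1 + 1 = 2.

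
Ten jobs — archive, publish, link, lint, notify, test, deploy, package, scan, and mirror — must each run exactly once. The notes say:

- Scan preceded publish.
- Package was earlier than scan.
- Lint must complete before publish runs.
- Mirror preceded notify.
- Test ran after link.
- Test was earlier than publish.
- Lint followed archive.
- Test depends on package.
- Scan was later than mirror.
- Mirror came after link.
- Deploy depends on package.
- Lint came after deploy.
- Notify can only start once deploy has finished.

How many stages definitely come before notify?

Directly stated before notify: deploy and mirror.
Link reaches notify via link → mirror → notify.
Package reaches notify via package → deploy → notify.
That's deploy, link, mirror, and package — 4 in all.

4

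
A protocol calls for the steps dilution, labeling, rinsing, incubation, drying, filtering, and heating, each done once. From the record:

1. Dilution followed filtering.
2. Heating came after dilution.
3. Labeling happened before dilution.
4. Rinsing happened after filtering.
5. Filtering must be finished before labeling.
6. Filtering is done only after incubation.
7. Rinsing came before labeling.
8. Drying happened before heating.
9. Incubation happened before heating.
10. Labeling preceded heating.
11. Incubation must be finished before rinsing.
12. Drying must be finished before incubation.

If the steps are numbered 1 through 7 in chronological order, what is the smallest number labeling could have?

5

Drying, filtering, incubation, and rinsing must all come before labeling — 4 forced predecessors.
Nothing else is forced ahead of labeling, so its earliest slot is position 4 + 1 = 5.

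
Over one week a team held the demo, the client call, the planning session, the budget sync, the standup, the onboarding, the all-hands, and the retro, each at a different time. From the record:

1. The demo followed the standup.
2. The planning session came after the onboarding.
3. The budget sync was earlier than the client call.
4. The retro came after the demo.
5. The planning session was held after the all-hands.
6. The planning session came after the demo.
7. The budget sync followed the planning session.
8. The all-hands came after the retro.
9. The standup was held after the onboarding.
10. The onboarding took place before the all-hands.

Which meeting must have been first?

the onboarding

The onboarding has a chain of constraints placing it before every other meeting, so the onboarding must be first.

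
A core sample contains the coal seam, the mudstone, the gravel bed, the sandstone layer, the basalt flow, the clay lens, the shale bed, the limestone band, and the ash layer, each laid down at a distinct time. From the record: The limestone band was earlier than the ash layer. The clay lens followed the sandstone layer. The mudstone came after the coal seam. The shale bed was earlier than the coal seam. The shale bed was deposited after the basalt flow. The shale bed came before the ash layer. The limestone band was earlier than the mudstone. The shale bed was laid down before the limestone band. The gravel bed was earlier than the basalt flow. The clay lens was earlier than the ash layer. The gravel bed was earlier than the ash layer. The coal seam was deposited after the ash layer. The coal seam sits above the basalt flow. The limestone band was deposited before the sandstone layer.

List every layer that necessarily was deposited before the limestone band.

Directly stated before the limestone band: the shale bed.
The basalt flow reaches the limestone band via the basalt flow → the shale bed → the limestone band.
The gravel bed reaches the limestone band via the gravel bed → the basalt flow → the shale bed → the limestone band.
No chain forces the sandstone layer (or any of the others) ahead of the limestone band.

the basalt flow, the gravel bed, the shale bed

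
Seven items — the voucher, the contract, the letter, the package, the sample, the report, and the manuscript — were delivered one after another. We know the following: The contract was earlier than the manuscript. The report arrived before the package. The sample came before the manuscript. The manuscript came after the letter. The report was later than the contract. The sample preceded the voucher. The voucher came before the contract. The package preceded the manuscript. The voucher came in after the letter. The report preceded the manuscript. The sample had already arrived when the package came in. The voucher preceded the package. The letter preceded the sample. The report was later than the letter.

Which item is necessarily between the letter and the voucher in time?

the sample

Tracing the constraints gives the letter → the sample → the voucher, so the sample sits after the letter and before the voucher.
No other item is forced both after the letter and before the voucher.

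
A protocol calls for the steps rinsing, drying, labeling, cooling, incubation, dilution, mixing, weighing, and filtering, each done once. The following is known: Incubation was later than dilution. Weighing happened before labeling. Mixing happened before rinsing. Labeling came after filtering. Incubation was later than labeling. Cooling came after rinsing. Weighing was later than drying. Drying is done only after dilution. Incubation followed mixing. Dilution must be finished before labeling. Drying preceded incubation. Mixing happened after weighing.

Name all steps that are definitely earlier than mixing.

dilution, drying, weighing

Directly stated before mixing: weighing.
Dilution reaches mixing via dilution → drying → weighing → mixing.
Drying reaches mixing via drying → weighing → mixing.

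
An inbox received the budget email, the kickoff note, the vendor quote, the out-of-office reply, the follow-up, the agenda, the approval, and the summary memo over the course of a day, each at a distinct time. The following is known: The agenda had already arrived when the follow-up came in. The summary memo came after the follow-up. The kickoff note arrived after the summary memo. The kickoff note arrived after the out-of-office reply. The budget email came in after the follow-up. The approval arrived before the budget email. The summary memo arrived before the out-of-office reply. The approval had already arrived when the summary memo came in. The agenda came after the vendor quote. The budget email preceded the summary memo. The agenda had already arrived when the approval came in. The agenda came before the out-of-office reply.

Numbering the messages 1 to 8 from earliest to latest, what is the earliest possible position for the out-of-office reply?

The agenda, the approval, the budget email, the follow-up, the summary memo, and the vendor quote must all come before the out-of-office reply — 6 forced predecessors.
Nothing else is forced ahead of the out-of-office reply, so its earliest slot is position 6 + 1 = 7.

7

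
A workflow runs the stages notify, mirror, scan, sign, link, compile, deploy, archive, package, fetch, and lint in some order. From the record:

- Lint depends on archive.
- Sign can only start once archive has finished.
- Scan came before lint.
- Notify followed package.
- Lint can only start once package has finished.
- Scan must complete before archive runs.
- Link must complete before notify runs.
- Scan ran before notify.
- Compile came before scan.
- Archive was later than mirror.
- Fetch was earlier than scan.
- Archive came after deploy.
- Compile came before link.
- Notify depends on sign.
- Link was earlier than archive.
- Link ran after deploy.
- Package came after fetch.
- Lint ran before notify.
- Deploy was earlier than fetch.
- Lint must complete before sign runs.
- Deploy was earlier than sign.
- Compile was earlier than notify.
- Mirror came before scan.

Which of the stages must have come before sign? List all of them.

archive, compile, deploy, fetch, link, lint, mirror, package, scan

Directly stated before sign: archive, deploy, and lint.
Compile reaches sign via compile → link → archive → sign.
Fetch reaches sign via fetch → package → lint → sign.
Link reaches sign via link → archive → sign.
Likewise mirror, package, and scan each reach sign by chaining the stated constraints.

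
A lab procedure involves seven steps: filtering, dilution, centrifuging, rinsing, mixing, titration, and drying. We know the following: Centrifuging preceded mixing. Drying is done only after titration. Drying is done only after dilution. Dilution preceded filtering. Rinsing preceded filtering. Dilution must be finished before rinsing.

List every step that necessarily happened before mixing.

centrifuging

Directly stated before mixing: centrifuging.
No chain forces rinsing (or any of the others) ahead of mixing.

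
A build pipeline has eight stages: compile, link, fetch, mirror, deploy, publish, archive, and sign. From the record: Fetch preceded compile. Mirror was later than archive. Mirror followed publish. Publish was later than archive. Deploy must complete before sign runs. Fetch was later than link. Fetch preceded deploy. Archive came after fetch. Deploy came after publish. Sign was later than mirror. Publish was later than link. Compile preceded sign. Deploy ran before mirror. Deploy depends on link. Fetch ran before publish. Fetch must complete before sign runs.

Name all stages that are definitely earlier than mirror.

archive, deploy, fetch, link, publish

Directly stated before mirror: archive, deploy, and publish.
Fetch reaches mirror via fetch → deploy → mirror.
Link reaches mirror via link → deploy → mirror.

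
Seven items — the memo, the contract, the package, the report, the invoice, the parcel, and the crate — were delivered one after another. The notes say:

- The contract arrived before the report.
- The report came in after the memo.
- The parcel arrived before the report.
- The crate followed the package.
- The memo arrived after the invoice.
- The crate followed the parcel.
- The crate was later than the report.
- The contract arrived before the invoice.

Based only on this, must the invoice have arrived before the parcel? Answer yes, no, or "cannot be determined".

cannot be determined

No chain of stated constraints runs from the invoice to the parcel, and none runs from the parcel to the invoice either.
So the relative order of the invoice and the parcel is not fixed by the given facts.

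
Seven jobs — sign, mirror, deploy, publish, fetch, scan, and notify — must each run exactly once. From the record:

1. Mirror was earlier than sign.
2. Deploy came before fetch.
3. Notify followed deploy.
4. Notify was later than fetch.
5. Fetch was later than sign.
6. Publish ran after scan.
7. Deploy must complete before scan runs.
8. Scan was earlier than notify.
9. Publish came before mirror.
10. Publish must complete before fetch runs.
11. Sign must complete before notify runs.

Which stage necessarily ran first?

deploy

Deploy has a chain of constraints placing it before every other stage, so deploy must be first.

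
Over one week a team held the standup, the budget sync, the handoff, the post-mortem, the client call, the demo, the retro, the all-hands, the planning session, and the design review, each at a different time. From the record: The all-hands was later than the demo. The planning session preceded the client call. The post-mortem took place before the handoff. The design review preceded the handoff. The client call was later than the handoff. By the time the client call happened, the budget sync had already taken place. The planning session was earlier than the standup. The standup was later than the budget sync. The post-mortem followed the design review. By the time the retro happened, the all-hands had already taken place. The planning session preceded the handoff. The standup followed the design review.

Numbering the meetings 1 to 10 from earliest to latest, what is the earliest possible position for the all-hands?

The demo must come before the all-hands — 1 forced predecessor.
Nothing else is forced ahead of the all-hands, so its earliest slot is position 1 + 1 = 2.

2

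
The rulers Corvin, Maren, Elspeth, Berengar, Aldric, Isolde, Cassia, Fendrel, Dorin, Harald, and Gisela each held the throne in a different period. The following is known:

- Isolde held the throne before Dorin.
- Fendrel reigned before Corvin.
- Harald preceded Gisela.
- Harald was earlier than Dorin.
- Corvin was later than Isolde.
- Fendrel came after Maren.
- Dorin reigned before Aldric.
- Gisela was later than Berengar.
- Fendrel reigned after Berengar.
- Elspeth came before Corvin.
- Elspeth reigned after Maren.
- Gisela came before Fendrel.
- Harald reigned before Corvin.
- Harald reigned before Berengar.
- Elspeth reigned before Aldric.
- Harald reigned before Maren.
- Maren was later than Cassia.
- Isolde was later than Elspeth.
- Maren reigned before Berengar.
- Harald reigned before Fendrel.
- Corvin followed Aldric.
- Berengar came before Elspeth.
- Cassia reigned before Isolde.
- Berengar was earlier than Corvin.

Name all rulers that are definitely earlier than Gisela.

Directly stated before Gisela: Berengar and Harald.
Cassia reaches Gisela via Cassia → Maren → Berengar → Gisela.
Maren reaches Gisela via Maren → Berengar → Gisela.

Berengar, Cassia, Harald, Maren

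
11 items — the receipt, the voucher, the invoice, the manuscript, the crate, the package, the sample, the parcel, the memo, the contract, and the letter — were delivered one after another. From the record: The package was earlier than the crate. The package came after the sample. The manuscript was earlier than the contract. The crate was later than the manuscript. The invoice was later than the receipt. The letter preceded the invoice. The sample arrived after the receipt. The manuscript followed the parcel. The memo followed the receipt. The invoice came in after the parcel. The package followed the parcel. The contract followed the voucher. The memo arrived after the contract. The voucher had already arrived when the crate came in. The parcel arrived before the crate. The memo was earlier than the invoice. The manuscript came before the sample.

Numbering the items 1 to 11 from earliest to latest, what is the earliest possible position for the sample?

4

The manuscript, the parcel, and the receipt must all come before the sample — 3 forced predecessors.
Nothing else is forced ahead of the sample, so its earliest slot is position 3 + 1 = 4.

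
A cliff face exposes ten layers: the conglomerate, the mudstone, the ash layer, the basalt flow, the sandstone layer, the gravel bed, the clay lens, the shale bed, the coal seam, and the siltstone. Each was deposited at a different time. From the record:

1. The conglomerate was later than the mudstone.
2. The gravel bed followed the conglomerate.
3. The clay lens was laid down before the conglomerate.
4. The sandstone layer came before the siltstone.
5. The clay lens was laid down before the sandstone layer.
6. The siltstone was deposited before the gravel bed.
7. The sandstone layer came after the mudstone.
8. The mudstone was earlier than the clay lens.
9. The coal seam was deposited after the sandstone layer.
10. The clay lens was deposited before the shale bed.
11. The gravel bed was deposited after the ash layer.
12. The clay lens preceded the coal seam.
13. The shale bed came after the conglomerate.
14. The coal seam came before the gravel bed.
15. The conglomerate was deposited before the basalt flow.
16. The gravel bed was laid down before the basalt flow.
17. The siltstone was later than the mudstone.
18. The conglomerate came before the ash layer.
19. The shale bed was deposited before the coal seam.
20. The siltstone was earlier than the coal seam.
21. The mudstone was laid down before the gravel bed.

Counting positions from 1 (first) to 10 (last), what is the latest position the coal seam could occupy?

The coal seam must come before the basalt flow and the gravel bed — 2 layers forced after it.
Everything else can be placed before the coal seam in some valid order, so the coal seam can sit as late as position 10 − 2 = 8.

8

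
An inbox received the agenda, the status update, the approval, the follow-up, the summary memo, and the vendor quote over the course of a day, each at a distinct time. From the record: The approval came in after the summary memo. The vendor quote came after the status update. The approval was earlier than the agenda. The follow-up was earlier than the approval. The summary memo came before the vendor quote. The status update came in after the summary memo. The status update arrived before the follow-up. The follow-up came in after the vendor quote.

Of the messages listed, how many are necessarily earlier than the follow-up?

Directly stated before the follow-up: the status update and the vendor quote.
The summary memo reaches the follow-up via the summary memo → the vendor quote → the follow-up.
That's the status update, the summary memo, and the vendor quote — 3 in all.

3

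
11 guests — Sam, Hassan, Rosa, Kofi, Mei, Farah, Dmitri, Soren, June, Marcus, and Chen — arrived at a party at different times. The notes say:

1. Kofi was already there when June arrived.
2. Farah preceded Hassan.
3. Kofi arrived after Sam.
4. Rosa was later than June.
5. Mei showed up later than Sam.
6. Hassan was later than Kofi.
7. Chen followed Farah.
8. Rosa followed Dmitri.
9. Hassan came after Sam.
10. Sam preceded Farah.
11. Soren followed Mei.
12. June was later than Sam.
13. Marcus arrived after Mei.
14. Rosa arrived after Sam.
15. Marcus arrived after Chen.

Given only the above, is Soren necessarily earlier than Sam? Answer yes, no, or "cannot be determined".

Tracing the constraints gives Sam → Mei → Soren, so Sam must come before Soren.
That means Soren cannot be before Sam.

no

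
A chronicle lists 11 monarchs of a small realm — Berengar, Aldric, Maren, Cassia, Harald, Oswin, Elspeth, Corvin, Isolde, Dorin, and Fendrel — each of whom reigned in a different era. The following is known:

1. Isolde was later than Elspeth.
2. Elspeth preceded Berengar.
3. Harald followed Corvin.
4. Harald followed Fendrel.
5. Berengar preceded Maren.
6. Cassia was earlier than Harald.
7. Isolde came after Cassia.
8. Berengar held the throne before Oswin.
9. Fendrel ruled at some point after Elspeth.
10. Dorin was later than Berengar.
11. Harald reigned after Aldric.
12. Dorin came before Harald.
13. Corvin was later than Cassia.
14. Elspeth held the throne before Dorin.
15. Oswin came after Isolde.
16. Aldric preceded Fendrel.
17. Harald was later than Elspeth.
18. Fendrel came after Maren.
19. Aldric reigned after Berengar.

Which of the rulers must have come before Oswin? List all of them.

Berengar, Cassia, Elspeth, Isolde

Directly stated before Oswin: Berengar and Isolde.
Cassia reaches Oswin via Cassia → Isolde → Oswin.
Elspeth reaches Oswin via Elspeth → Isolde → Oswin.
No chain forces Corvin (or any of the others) ahead of Oswin.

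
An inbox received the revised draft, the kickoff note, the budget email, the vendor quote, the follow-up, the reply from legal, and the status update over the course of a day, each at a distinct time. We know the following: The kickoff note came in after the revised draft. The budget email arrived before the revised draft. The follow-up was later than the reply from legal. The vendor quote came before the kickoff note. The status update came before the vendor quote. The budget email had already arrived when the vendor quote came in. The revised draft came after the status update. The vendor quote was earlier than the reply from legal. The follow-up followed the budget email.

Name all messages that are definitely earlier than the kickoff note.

Directly stated before the kickoff note: the revised draft and the vendor quote.
The budget email reaches the kickoff note via the budget email → the vendor quote → the kickoff note.
The status update reaches the kickoff note via the status update → the vendor quote → the kickoff note.

the budget email, the revised draft, the status update, the vendor quote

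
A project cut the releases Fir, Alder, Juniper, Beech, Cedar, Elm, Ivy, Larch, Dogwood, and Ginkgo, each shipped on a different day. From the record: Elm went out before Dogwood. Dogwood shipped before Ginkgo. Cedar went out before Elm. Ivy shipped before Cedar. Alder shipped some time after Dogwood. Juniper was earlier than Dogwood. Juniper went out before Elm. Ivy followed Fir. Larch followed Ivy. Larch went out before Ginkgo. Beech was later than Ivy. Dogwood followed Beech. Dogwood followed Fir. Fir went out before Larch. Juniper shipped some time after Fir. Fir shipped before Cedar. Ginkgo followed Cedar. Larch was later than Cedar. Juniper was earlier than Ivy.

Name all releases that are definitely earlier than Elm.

Cedar, Fir, Ivy, Juniper

Directly stated before Elm: Cedar and Juniper.
Fir reaches Elm via Fir → Cedar → Elm.
Ivy reaches Elm via Ivy → Cedar → Elm.
No chain forces Beech (or any of the others) ahead of Elm.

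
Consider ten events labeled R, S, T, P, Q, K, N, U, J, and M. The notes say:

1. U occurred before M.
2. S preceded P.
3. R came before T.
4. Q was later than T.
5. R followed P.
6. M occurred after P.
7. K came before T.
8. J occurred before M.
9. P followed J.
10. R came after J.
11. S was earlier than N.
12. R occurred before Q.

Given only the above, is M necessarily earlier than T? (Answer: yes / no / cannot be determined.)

No chain of stated constraints runs from M to T, and none runs from T to M either.
So the relative order of M and T is not fixed by the given facts.

cannot be determined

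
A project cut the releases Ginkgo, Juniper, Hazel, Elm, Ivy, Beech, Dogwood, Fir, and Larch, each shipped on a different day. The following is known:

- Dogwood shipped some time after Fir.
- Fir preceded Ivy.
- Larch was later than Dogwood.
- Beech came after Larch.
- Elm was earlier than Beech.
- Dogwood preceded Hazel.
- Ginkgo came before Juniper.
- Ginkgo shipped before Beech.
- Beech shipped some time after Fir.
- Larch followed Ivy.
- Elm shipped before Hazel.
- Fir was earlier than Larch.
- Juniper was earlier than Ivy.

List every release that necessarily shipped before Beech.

Dogwood, Elm, Fir, Ginkgo, Ivy, Juniper, Larch

Directly stated before Beech: Elm, Fir, Ginkgo, and Larch.
Dogwood reaches Beech via Dogwood → Larch → Beech.
Ivy reaches Beech via Ivy → Larch → Beech.
Juniper reaches Beech via Juniper → Ivy → Larch → Beech.
No chain forces Hazel ahead of Beech.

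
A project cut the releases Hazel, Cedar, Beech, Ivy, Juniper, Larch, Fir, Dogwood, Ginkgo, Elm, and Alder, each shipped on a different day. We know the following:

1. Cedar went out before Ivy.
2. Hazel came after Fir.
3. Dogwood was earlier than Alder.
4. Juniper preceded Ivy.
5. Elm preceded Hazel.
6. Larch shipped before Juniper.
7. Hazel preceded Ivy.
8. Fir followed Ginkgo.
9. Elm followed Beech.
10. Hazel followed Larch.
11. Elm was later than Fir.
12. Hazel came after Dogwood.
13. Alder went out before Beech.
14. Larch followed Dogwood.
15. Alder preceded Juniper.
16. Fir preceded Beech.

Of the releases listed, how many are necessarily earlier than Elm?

Directly stated before Elm: Beech and Fir.
Alder reaches Elm via Alder → Beech → Elm.
Dogwood reaches Elm via Dogwood → Alder → Beech → Elm.
Ginkgo reaches Elm via Ginkgo → Fir → Elm.
No chain forces Ivy (or any of the others) ahead of Elm.
That's Alder, Beech, Dogwood, Fir, and Ginkgo — 5 in all.

5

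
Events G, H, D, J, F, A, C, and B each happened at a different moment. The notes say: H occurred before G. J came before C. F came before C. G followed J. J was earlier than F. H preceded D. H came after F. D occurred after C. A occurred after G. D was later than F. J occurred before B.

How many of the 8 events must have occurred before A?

Directly stated before A: G.
F reaches A via F → H → G → A.
H reaches A via H → G → A.
J reaches A via J → G → A.
No chain forces C (or any of the others) ahead of A.
That's F, G, H, and J — 4 in all.

4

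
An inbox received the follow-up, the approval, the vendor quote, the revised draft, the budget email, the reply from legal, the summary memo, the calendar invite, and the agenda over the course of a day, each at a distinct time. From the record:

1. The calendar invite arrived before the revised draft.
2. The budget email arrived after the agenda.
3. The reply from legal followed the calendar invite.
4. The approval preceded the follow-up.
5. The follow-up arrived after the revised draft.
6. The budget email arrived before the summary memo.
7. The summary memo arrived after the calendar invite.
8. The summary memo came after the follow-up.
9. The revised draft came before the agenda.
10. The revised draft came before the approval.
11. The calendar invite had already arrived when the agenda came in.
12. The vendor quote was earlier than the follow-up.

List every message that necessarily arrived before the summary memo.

Directly stated before the summary memo: the budget email, the calendar invite, and the follow-up.
The agenda reaches the summary memo via the agenda → the budget email → the summary memo.
The approval reaches the summary memo via the approval → the follow-up → the summary memo.
The revised draft reaches the summary memo via the revised draft → the follow-up → the summary memo.
Likewise the vendor quote reaches the summary memo by chaining the stated constraints.
No chain forces the reply from legal ahead of the summary memo.

the agenda, the approval, the budget email, the calendar invite, the follow-up, the revised draft, the vendor quote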